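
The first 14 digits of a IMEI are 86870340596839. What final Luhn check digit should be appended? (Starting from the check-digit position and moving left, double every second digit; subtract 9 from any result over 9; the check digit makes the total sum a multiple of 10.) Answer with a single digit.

Partial digits right→left: 9 3 8 6 9 5 0 4 3 0 7 8 6 8
Double every second digit counting from the check-digit position (so the 1st, 3rd, 5th, ... of the partial from the right).
  doubled (with −9 where >9): 9 7 9 0 6 5 3 → sum 39
  kept as-is: 3 6 5 4 0 8 8 → sum 34
Total = 39 + 34 = 73.
Check digit = (10 − (73 mod 10)) mod 10 = 7.

7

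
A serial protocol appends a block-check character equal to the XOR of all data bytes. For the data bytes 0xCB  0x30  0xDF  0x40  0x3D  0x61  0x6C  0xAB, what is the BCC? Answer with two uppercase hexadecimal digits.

FF

XOR the bytes together:
  start with 0xCB
  0xCB ⊕ 0x30 = 0xFB
  0xFB ⊕ 0xDF = 0x24
  0x24 ⊕ 0x40 = 0x64
  0x64 ⊕ 0x3D = 0x59
  0x59 ⊕ 0x61 = 0x38
  0x38 ⊕ 0x6C = 0x54
  0x54 ⊕ 0xAB = 0xFF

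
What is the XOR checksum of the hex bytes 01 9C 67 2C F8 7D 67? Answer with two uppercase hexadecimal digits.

XOR the bytes together:
  start with 0x01
  0x01 ⊕ 0x9C = 0x9D
  0x9D ⊕ 0x67 = 0xFA
  0xFA ⊕ 0x2C = 0xD6
  0xD6 ⊕ 0xF8 = 0x2E
  0x2E ⊕ 0x7D = 0x53
  0x53 ⊕ 0x67 = 0x34

34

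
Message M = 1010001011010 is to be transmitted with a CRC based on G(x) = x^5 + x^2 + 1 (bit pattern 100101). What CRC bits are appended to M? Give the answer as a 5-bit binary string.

10110

Append 5 zeros: 101000101101000000. Divide by 100101 (XOR where the leading bit is 1):
  pos 0: 101000 XOR 100101 = 001101
  pos 2: 110110 XOR 100101 = 010011
  pos 3: 100111 XOR 100101 = 000010
  pos 7: 101010 XOR 100101 = 001111
  pos 9: 111100 XOR 100101 = 011001
  pos 10: 110010 XOR 100101 = 010111
  pos 11: 101110 XOR 100101 = 001011
Remainder (last 5 bits) = 10110. This is the CRC / FCS.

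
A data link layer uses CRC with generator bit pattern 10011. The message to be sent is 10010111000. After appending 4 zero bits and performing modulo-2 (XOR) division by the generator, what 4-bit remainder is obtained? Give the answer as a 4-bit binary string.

0011

Append 4 zeros: 100101110000000. Divide by 10011 (XOR where the leading bit is 1):
  pos 0: 10010 XOR 10011 = 00001
  pos 4: 11110 XOR 10011 = 01101
  pos 5: 11010 XOR 10011 = 01001
  pos 6: 10010 XOR 10011 = 00001
  pos 10: 10000 XOR 10011 = 00011
Remainder (last 4 bits) = 0011. This is the CRC / FCS.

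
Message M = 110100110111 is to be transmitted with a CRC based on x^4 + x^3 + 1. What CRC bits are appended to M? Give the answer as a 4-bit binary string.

Append 4 zeros: 1101001101110000. Divide by 11001 (XOR where the leading bit is 1):
  pos 0: 11010 XOR 11001 = 00011
  pos 3: 11011 XOR 11001 = 00010
  pos 6: 10011 XOR 11001 = 01010
  pos 7: 10101 XOR 11001 = 01100
  pos 8: 11000 XOR 11001 = 00001
Remainder (last 4 bits) = 1000. This is the CRC / FCS.

1000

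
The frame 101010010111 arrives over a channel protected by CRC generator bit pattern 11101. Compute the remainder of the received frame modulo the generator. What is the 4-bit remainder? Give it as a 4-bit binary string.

0010

Modulo-2 division of 101010010111 by 11101:
  pos 0: 10101 XOR 11101 = 01000
  pos 1: 10000 XOR 11101 = 01101
  pos 2: 11010 XOR 11101 = 00111
  pos 4: 11110 XOR 11101 = 00011
  pos 7: 11111 XOR 11101 = 00010
Remainder = 0010 (nonzero — an error is detected).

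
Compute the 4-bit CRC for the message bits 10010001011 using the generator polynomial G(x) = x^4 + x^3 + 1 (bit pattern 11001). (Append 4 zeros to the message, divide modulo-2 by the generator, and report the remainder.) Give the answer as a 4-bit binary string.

Append 4 zeros: 100100010110000. Divide by 11001 (XOR where the leading bit is 1):
  pos 0: 10010 XOR 11001 = 01011
  pos 1: 10110 XOR 11001 = 01111
  pos 2: 11110 XOR 11001 = 00111
  pos 4: 11110 XOR 11001 = 00111
  pos 6: 11111 XOR 11001 = 00110
  pos 8: 11000 XOR 11001 = 00001
Remainder (last 4 bits) = 0100. This is the CRC / FCS.

0100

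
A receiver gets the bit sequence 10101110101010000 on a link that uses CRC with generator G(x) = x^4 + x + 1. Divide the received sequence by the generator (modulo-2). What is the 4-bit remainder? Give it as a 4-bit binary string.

Modulo-2 division of 10101110101010000 by 10011:
  pos 0: 10101 XOR 10011 = 00110
  pos 2: 11011 XOR 10011 = 01000
  pos 3: 10000 XOR 10011 = 00011
  pos 6: 11101 XOR 10011 = 01110
  pos 7: 11100 XOR 10011 = 01111
  pos 8: 11111 XOR 10011 = 01100
  pos 9: 11000 XOR 10011 = 01011
  pos 10: 10110 XOR 10011 = 00101
  pos 12: 10100 XOR 10011 = 00111
Remainder = 0111 (nonzero — an error is detected).

0111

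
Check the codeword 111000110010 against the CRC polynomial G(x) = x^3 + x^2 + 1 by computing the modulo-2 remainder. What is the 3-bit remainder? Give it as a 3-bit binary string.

Modulo-2 division of 111000110010 by 1101:
  pos 0: 1110 XOR 1101 = 0011
  pos 2: 1100 XOR 1101 = 0001
  pos 5: 1110 XOR 1101 = 0011
  pos 7: 1101 XOR 1101 = 0000
Remainder = 000 (zero — the frame passes the CRC check).

000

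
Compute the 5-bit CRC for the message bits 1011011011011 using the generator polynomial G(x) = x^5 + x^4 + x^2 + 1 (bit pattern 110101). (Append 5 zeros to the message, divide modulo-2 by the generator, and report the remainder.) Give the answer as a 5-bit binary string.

Append 5 zeros: 101101101101100000. Divide by 110101 (XOR where the leading bit is 1):
  pos 0: 101101 XOR 110101 = 011000
  pos 1: 110001 XOR 110101 = 000100
  pos 4: 100011 XOR 110101 = 010110
  pos 5: 101100 XOR 110101 = 011001
  pos 6: 110011 XOR 110101 = 000110
  pos 9: 110100 XOR 110101 = 000001
Remainder (last 5 bits) = 01000. This is the CRC / FCS.

01000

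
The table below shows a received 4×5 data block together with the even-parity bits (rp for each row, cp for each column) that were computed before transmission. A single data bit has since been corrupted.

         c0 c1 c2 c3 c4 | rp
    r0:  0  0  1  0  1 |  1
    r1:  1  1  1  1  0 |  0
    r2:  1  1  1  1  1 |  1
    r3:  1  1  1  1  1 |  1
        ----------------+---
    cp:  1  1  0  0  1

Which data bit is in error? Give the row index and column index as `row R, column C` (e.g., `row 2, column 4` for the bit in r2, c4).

row 0, column 3

Recompute each row's even parity and compare to rp:
  r0: data parity 0, sent rp 1 → mismatch
  r1: data parity 0, sent rp 0 → ok
  r2: data parity 1, sent rp 1 → ok
  r3: data parity 1, sent rp 1 → ok
Recompute each column's even parity and compare to cp:
  c0: data parity 1, sent cp 1 → ok
  c1: data parity 1, sent cp 1 → ok
  c2: data parity 0, sent cp 0 → ok
  c3: data parity 1, sent cp 0 → mismatch
  c4: data parity 1, sent cp 1 → ok
Exactly one row (r0) and one column (c3) fail → the flipped bit is at their intersection.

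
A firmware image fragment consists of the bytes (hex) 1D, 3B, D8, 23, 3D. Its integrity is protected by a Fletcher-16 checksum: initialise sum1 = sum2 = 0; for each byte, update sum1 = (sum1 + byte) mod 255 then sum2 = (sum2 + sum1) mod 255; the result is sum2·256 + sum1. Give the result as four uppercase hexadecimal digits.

Running sums (mod 255):
  after byte 0 (1D): sum1=29, sum2=29
  after byte 1 (3B): sum1=88, sum2=117
  after byte 2 (D8): sum1=49, sum2=166
  after byte 3 (23): sum1=84, sum2=250
  after byte 4 (3D): sum1=145, sum2=140
Checksum = sum2·256 + sum1 = 140·256 + 145 = 35985 = 0x8C91.

8C91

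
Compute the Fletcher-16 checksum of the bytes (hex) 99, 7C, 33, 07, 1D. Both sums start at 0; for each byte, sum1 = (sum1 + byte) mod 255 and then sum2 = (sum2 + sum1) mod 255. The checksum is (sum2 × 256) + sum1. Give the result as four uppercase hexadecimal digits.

B66D

Running sums (mod 255):
  after byte 0 (99): sum1=153, sum2=153
  after byte 1 (7C): sum1=22, sum2=175
  after byte 2 (33): sum1=73, sum2=248
  after byte 3 (07): sum1=80, sum2=73
  after byte 4 (1D): sum1=109, sum2=182
Checksum = sum2·256 + sum1 = 182·256 + 109 = 46701 = 0xB66D.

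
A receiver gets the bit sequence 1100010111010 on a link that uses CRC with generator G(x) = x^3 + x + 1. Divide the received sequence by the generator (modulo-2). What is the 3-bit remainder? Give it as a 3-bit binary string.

000

Modulo-2 division of 1100010111010 by 1011:
  pos 0: 1100 XOR 1011 = 0111
  pos 1: 1110 XOR 1011 = 0101
  pos 2: 1011 XOR 1011 = 0000
  pos 7: 1110 XOR 1011 = 0101
  pos 8: 1011 XOR 1011 = 0000
Remainder = 000 (zero — the frame passes the CRC check).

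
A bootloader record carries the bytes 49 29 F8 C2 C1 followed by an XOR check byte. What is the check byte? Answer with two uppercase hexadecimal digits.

XOR the bytes together:
  start with 0x49
  0x49 ⊕ 0x29 = 0x60
  0x60 ⊕ 0xF8 = 0x98
  0x98 ⊕ 0xC2 = 0x5A
  0x5A ⊕ 0xC1 = 0x9B

9B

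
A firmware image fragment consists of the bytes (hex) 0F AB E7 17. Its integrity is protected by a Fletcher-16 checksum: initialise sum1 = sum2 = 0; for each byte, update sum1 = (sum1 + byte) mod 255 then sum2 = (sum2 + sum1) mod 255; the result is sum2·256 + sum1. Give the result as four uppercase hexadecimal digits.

Running sums (mod 255):
  after byte 0 (0F): sum1=15, sum2=15
  after byte 1 (AB): sum1=186, sum2=201
  after byte 2 (E7): sum1=162, sum2=108
  after byte 3 (17): sum1=185, sum2=38
Checksum = sum2·256 + sum1 = 38·256 + 185 = 9913 = 0x26B9.

26B9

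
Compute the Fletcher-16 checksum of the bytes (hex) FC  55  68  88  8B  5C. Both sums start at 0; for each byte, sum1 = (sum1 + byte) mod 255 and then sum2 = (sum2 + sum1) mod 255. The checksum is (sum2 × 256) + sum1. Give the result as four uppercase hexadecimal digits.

Running sums (mod 255):
  after byte 0 (FC): sum1=252, sum2=252
  after byte 1 (55): sum1=82, sum2=79
  after byte 2 (68): sum1=186, sum2=10
  after byte 3 (88): sum1=67, sum2=77
  after byte 4 (8B): sum1=206, sum2=28
  after byte 5 (5C): sum1=43, sum2=71
Checksum = sum2·256 + sum1 = 71·256 + 43 = 18219 = 0x472B.

472B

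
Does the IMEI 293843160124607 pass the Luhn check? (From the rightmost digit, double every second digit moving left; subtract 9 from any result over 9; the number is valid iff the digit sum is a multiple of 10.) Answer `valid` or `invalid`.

From the right, keep odd positions and double even positions (subtract 9 from any doubled value over 9):
  doubled (positions 2,4,...): 0 8 2 3 6 7 9 → sum 35
  kept (positions 1,3,...): 7 6 2 0 1 4 3 2 → sum 25
Total = 60.
60 mod 10 = 0, so the number is valid.

valid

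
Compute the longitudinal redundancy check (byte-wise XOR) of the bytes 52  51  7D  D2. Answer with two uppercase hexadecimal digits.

XOR the bytes together:
  start with 0x52
  0x52 ⊕ 0x51 = 0x03
  0x03 ⊕ 0x7D = 0x7E
  0x7E ⊕ 0xD2 = 0xAC

AC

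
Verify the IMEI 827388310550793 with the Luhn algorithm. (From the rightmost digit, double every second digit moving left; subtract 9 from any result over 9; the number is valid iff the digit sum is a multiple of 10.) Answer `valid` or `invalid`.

valid

From the right, keep odd positions and double even positions (subtract 9 from any doubled value over 9):
  doubled (positions 2,4,...): 9 0 1 2 7 6 4 → sum 29
  kept (positions 1,3,...): 3 7 5 0 3 8 7 8 → sum 41
Total = 70.
70 mod 10 = 0, so the number is valid.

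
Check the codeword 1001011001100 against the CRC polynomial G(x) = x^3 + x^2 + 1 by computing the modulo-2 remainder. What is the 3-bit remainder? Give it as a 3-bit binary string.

001

Modulo-2 division of 1001011001100 by 1101:
  pos 0: 1001 XOR 1101 = 0100
  pos 1: 1000 XOR 1101 = 0101
  pos 2: 1011 XOR 1101 = 0110
  pos 3: 1101 XOR 1101 = 0000
  pos 9: 1100 XOR 1101 = 0001
Remainder = 001 (nonzero — an error is detected).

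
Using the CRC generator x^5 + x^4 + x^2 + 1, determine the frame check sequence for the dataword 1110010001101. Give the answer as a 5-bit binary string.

Append 5 zeros: 111001000110100000. Divide by 110101 (XOR where the leading bit is 1):
  pos 0: 111001 XOR 110101 = 001100
  pos 2: 110000 XOR 110101 = 000101
  pos 5: 101011 XOR 110101 = 011110
  pos 6: 111100 XOR 110101 = 001001
  pos 8: 100110 XOR 110101 = 010011
  pos 9: 100110 XOR 110101 = 010011
  pos 10: 100110 XOR 110101 = 010011
  pos 11: 100110 XOR 110101 = 010011
  pos 12: 100110 XOR 110101 = 010011
Remainder (last 5 bits) = 10011. This is the CRC / FCS.

10011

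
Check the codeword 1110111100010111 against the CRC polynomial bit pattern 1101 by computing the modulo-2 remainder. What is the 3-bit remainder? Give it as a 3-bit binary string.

Modulo-2 division of 1110111100010111 by 1101:
  pos 0: 1110 XOR 1101 = 0011
  pos 2: 1111 XOR 1101 = 0010
  pos 4: 1011 XOR 1101 = 0110
  pos 5: 1100 XOR 1101 = 0001
  pos 8: 1001 XOR 1101 = 0100
  pos 9: 1000 XOR 1101 = 0101
  pos 10: 1011 XOR 1101 = 0110
  pos 11: 1101 XOR 1101 = 0000
Remainder = 001 (nonzero — an error is detected).

001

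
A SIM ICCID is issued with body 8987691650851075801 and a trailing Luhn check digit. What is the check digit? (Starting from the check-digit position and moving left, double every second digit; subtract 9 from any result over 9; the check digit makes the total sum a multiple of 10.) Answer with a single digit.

6

Partial digits right→left: 1 0 8 5 7 0 1 5 8 0 5 6 1 9 6 7 8 9 8
Double every second digit counting from the check-digit position (so the 1st, 3rd, 5th, ... of the partial from the right).
  doubled (with −9 where >9): 2 7 5 2 7 1 2 3 7 7 → sum 43
  kept as-is: 0 5 0 5 0 6 9 7 9 → sum 41
Total = 43 + 41 = 84.
Check digit = (10 − (84 mod 10)) mod 10 = 6.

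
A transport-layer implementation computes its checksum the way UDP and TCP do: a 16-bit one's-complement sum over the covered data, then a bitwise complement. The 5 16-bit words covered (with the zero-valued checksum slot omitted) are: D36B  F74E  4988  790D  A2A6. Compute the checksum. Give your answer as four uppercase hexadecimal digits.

One's-complement addition (fold any carry out of bit 15 back into bit 0):
  0xD36B + 0xF74E = 0x1CAB9 → wrap carry → 0xCABA
  0xCABA + 0x4988 = 0x11442 → wrap carry → 0x1443
  0x1443 + 0x790D = 0x08D50
  0x8D50 + 0xA2A6 = 0x12FF6 → wrap carry → 0x2FF7
One's-complement sum = 0x2FF7.
Checksum = ~0x2FF7 & 0xFFFF = 0xD008.

D008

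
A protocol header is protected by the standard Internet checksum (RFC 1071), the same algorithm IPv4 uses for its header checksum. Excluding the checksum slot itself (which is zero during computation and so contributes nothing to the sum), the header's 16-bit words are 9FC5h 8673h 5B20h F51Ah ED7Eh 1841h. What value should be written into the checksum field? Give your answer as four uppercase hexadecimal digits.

One's-complement addition (fold any carry out of bit 15 back into bit 0):
  0x9FC5 + 0x8673 = 0x12638 → wrap carry → 0x2639
  0x2639 + 0x5B20 = 0x08159
  0x8159 + 0xF51A = 0x17673 → wrap carry → 0x7674
  0x7674 + 0xED7E = 0x163F2 → wrap carry → 0x63F3
  0x63F3 + 0x1841 = 0x07C34
One's-complement sum = 0x7C34.
Checksum = ~0x7C34 & 0xFFFF = 0x83CB.

83CB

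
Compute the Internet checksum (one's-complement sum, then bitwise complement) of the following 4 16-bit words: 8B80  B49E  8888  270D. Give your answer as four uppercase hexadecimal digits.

One's-complement addition (fold any carry out of bit 15 back into bit 0):
  0x8B80 + 0xB49E = 0x1401E → wrap carry → 0x401F
  0x401F + 0x8888 = 0x0C8A7
  0xC8A7 + 0x270D = 0x0EFB4
One's-complement sum = 0xEFB4.
Checksum = ~0xEFB4 & 0xFFFF = 0x104B.

104B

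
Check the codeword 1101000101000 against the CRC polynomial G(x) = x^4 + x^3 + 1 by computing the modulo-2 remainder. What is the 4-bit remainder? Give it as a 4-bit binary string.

1000

Modulo-2 division of 1101000101000 by 11001:
  pos 0: 11010 XOR 11001 = 00011
  pos 3: 11001 XOR 11001 = 00000
Remainder = 1000 (nonzero — an error is detected).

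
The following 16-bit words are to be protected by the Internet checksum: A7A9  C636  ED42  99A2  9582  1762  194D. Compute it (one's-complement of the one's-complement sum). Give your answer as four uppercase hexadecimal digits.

4508

One's-complement addition (fold any carry out of bit 15 back into bit 0):
  0xA7A9 + 0xC636 = 0x16DDF → wrap carry → 0x6DE0
  0x6DE0 + 0xED42 = 0x15B22 → wrap carry → 0x5B23
  0x5B23 + 0x99A2 = 0x0F4C5
  0xF4C5 + 0x9582 = 0x18A47 → wrap carry → 0x8A48
  0x8A48 + 0x1762 = 0x0A1AA
  0xA1AA + 0x194D = 0x0BAF7
One's-complement sum = 0xBAF7.
Checksum = ~0xBAF7 & 0xFFFF = 0x4508.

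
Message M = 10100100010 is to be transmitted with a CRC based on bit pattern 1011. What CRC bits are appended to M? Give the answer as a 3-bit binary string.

111

Append 3 zeros: 10100100010000. Divide by 1011 (XOR where the leading bit is 1):
  pos 0: 1010 XOR 1011 = 0001
  pos 3: 1010 XOR 1011 = 0001
  pos 6: 1001 XOR 1011 = 0010
  pos 8: 1000 XOR 1011 = 0011
  pos 10: 1100 XOR 1011 = 0111
Remainder (last 3 bits) = 111. This is the CRC / FCS.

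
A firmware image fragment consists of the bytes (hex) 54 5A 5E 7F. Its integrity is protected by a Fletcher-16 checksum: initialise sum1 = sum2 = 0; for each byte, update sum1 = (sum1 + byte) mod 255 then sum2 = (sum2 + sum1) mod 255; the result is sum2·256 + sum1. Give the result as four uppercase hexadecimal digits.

Running sums (mod 255):
  after byte 0 (54): sum1=84, sum2=84
  after byte 1 (5A): sum1=174, sum2=3
  after byte 2 (5E): sum1=13, sum2=16
  after byte 3 (7F): sum1=140, sum2=156
Checksum = sum2·256 + sum1 = 156·256 + 140 = 40076 = 0x9C8C.

9C8C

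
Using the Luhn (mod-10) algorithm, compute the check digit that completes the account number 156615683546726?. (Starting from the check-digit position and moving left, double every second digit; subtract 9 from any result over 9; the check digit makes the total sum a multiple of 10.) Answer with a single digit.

1

Partial digits right→left: 6 2 7 6 4 5 3 8 6 5 1 6 6 5 1
Double every second digit counting from the check-digit position (so the 1st, 3rd, 5th, ... of the partial from the right).
  doubled (with −9 where >9): 3 5 8 6 3 2 3 2 → sum 32
  kept as-is: 2 6 5 8 5 6 5 → sum 37
Total = 32 + 37 = 69.
Check digit = (10 − (69 mod 10)) mod 10 = 1.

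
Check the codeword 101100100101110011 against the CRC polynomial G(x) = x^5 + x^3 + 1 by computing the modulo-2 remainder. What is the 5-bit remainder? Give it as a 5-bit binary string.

00000

Modulo-2 division of 101100100101110011 by 101001:
  pos 0: 101100 XOR 101001 = 000101
  pos 3: 101100 XOR 101001 = 000101
  pos 6: 101101 XOR 101001 = 000100
  pos 9: 100110 XOR 101001 = 001111
  pos 11: 111101 XOR 101001 = 010100
  pos 12: 101001 XOR 101001 = 000000
Remainder = 00000 (zero — the frame passes the CRC check).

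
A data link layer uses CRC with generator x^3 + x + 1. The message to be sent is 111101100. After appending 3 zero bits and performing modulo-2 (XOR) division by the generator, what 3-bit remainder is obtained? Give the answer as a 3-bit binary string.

001

Append 3 zeros: 111101100000. Divide by 1011 (XOR where the leading bit is 1):
  pos 0: 1111 XOR 1011 = 0100
  pos 1: 1000 XOR 1011 = 0011
  pos 3: 1111 XOR 1011 = 0100
  pos 4: 1000 XOR 1011 = 0011
  pos 6: 1100 XOR 1011 = 0111
  pos 7: 1110 XOR 1011 = 0101
  pos 8: 1010 XOR 1011 = 0001
Remainder (last 3 bits) = 001. This is the CRC / FCS.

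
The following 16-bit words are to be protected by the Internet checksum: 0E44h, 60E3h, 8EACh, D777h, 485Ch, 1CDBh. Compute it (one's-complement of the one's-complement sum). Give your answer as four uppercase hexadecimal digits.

One's-complement addition (fold any carry out of bit 15 back into bit 0):
  0x0E44 + 0x60E3 = 0x06F27
  0x6F27 + 0x8EAC = 0x0FDD3
  0xFDD3 + 0xD777 = 0x1D54A → wrap carry → 0xD54B
  0xD54B + 0x485C = 0x11DA7 → wrap carry → 0x1DA8
  0x1DA8 + 0x1CDB = 0x03A83
One's-complement sum = 0x3A83.
Checksum = ~0x3A83 & 0xFFFF = 0xC57C.

C57C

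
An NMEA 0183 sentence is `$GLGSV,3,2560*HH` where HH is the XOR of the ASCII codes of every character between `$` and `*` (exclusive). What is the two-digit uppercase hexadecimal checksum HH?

7B

XOR the ASCII codes of the payload characters:
  'G' = 0x47 → acc = 0x47
  'L' = 0x4C → acc = 0x0B
  'G' = 0x47 → acc = 0x4C
  'S' = 0x53 → acc = 0x1F
  'V' = 0x56 → acc = 0x49
  ',' = 0x2C → acc = 0x65
  '3' = 0x33 → acc = 0x56
  ',' = 0x2C → acc = 0x7A
  '2' = 0x32 → acc = 0x48
  '5' = 0x35 → acc = 0x7D
  '6' = 0x36 → acc = 0x4B
  '0' = 0x30 → acc = 0x7B
Checksum = 0x7B.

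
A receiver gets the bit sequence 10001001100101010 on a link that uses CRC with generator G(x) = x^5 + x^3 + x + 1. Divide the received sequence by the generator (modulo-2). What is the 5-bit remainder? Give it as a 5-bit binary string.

Modulo-2 division of 10001001100101010 by 101011:
  pos 0: 100010 XOR 101011 = 001001
  pos 2: 100101 XOR 101011 = 001110
  pos 4: 111010 XOR 101011 = 010001
  pos 5: 100010 XOR 101011 = 001001
  pos 7: 100110 XOR 101011 = 001101
  pos 9: 110110 XOR 101011 = 011101
  pos 10: 111011 XOR 101011 = 010000
  pos 11: 100000 XOR 101011 = 001011
Remainder = 01011 (nonzero — an error is detected).

01011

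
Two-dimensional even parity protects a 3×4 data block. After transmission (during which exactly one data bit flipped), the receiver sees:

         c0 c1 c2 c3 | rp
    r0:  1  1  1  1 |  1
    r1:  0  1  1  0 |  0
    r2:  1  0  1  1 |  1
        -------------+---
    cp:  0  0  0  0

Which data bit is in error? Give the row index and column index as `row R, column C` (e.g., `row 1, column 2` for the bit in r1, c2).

Recompute each row's even parity and compare to rp:
  r0: data parity 0, sent rp 1 → mismatch
  r1: data parity 0, sent rp 0 → ok
  r2: data parity 1, sent rp 1 → ok
Recompute each column's even parity and compare to cp:
  c0: data parity 0, sent cp 0 → ok
  c1: data parity 0, sent cp 0 → ok
  c2: data parity 1, sent cp 0 → mismatch
  c3: data parity 0, sent cp 0 → ok
Exactly one row (r0) and one column (c2) fail → the flipped bit is at their intersection.

row 0, column 2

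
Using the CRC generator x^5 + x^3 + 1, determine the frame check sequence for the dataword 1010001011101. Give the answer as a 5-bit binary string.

Append 5 zeros: 101000101110100000. Divide by 101001 (XOR where the leading bit is 1):
  pos 0: 101000 XOR 101001 = 000001
  pos 5: 110111 XOR 101001 = 011110
  pos 6: 111100 XOR 101001 = 010101
  pos 7: 101011 XOR 101001 = 000010
  pos 11: 100000 XOR 101001 = 001001
Remainder (last 5 bits) = 10010. This is the CRC / FCS.

10010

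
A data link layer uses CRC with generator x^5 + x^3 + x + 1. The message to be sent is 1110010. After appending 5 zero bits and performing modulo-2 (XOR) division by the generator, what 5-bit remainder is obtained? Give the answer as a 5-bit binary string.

Append 5 zeros: 111001000000. Divide by 101011 (XOR where the leading bit is 1):
  pos 0: 111001 XOR 101011 = 010010
  pos 1: 100100 XOR 101011 = 001111
  pos 3: 111100 XOR 101011 = 010111
  pos 4: 101110 XOR 101011 = 000101
Remainder (last 5 bits) = 10100. This is the CRC / FCS.

10100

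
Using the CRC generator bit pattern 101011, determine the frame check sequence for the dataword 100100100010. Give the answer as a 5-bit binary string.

11000

Append 5 zeros: 10010010001000000. Divide by 101011 (XOR where the leading bit is 1):
  pos 0: 100100 XOR 101011 = 001111
  pos 2: 111110 XOR 101011 = 010101
  pos 3: 101010 XOR 101011 = 000001
  pos 8: 101000 XOR 101011 = 000011
Remainder (last 5 bits) = 11000. This is the CRC / FCS.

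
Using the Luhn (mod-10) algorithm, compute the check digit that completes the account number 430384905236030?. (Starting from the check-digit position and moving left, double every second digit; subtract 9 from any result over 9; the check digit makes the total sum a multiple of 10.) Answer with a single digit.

Partial digits right→left: 0 3 0 6 3 2 5 0 9 4 8 3 0 3 4
Double every second digit counting from the check-digit position (so the 1st, 3rd, 5th, ... of the partial from the right).
  doubled (with −9 where >9): 0 0 6 1 9 7 0 8 → sum 31
  kept as-is: 3 6 2 0 4 3 3 → sum 21
Total = 31 + 21 = 52.
Check digit = (10 − (52 mod 10)) mod 10 = 8.

8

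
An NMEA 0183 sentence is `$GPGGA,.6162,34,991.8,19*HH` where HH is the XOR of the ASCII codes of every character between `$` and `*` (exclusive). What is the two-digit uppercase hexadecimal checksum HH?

53

XOR the ASCII codes of the payload characters:
  'G' = 0x47 → acc = 0x47
  'P' = 0x50 → acc = 0x17
  'G' = 0x47 → acc = 0x50
  'G' = 0x47 → acc = 0x17
  'A' = 0x41 → acc = 0x56
  ',' = 0x2C → acc = 0x7A
  '.' = 0x2E → acc = 0x54
  '6' = 0x36 → acc = 0x62
  '1' = 0x31 → acc = 0x53
  '6' = 0x36 → acc = 0x65
  '2' = 0x32 → acc = 0x57
  ',' = 0x2C → acc = 0x7B
  '3' = 0x33 → acc = 0x48
  '4' = 0x34 → acc = 0x7C
  ',' = 0x2C → acc = 0x50
  '9' = 0x39 → acc = 0x69
  '9' = 0x39 → acc = 0x50
  '1' = 0x31 → acc = 0x61
  '.' = 0x2E → acc = 0x4F
  '8' = 0x38 → acc = 0x77
  ',' = 0x2C → acc = 0x5B
  '1' = 0x31 → acc = 0x6A
  '9' = 0x39 → acc = 0x53
Checksum = 0x53.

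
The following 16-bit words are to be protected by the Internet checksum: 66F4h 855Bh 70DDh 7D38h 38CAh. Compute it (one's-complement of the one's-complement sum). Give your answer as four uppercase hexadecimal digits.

ECCF

One's-complement addition (fold any carry out of bit 15 back into bit 0):
  0x66F4 + 0x855B = 0x0EC4F
  0xEC4F + 0x70DD = 0x15D2C → wrap carry → 0x5D2D
  0x5D2D + 0x7D38 = 0x0DA65
  0xDA65 + 0x38CA = 0x1132F → wrap carry → 0x1330
One's-complement sum = 0x1330.
Checksum = ~0x1330 & 0xFFFF = 0xECCF.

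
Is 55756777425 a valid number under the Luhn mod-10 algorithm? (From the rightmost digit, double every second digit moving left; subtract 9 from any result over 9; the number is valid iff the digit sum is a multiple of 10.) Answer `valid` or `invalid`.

valid

From the right, keep odd positions and double even positions (subtract 9 from any doubled value over 9):
  doubled (positions 2,4,...): 4 5 5 1 1 → sum 16
  kept (positions 1,3,...): 5 4 7 6 7 5 → sum 34
Total = 50.
50 mod 10 = 0, so the number is valid.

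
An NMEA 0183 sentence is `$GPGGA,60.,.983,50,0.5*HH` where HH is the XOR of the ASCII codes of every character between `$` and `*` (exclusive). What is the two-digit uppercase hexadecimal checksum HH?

XOR the ASCII codes of the payload characters:
  'G' = 0x47 → acc = 0x47
  'P' = 0x50 → acc = 0x17
  'G' = 0x47 → acc = 0x50
  'G' = 0x47 → acc = 0x17
  'A' = 0x41 → acc = 0x56
  ',' = 0x2C → acc = 0x7A
  '6' = 0x36 → acc = 0x4C
  '0' = 0x30 → acc = 0x7C
  '.' = 0x2E → acc = 0x52
  ',' = 0x2C → acc = 0x7E
  '.' = 0x2E → acc = 0x50
  '9' = 0x39 → acc = 0x69
  '8' = 0x38 → acc = 0x51
  '3' = 0x33 → acc = 0x62
  ',' = 0x2C → acc = 0x4E
  '5' = 0x35 → acc = 0x7B
  '0' = 0x30 → acc = 0x4B
  ',' = 0x2C → acc = 0x67
  '0' = 0x30 → acc = 0x57
  '.' = 0x2E → acc = 0x79
  '5' = 0x35 → acc = 0x4C
Checksum = 0x4C.

4C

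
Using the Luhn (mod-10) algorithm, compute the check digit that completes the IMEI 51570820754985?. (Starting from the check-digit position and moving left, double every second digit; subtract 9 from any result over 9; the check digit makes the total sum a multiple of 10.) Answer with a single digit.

4

Partial digits right→left: 5 8 9 4 5 7 0 2 8 0 7 5 1 5
Double every second digit counting from the check-digit position (so the 1st, 3rd, 5th, ... of the partial from the right).
  doubled (with −9 where >9): 1 9 1 0 7 5 2 → sum 25
  kept as-is: 8 4 7 2 0 5 5 → sum 31
Total = 25 + 31 = 56.
Check digit = (10 − (56 mod 10)) mod 10 = 4.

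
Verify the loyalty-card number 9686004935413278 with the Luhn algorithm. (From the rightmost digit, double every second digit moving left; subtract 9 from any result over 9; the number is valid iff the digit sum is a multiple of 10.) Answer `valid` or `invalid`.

invalid

From the right, keep odd positions and double even positions (subtract 9 from any doubled value over 9):
  doubled (positions 2,4,...): 5 6 8 6 8 0 7 9 → sum 49
  kept (positions 1,3,...): 8 2 1 5 9 0 6 6 → sum 37
Total = 86.
86 mod 10 = 6, so the number is invalid.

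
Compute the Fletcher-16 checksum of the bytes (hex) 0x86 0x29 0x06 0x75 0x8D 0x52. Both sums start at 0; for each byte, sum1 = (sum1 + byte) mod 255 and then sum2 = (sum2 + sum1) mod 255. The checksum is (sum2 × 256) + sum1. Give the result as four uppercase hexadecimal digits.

Running sums (mod 255):
  after byte 0 (0x86): sum1=134, sum2=134
  after byte 1 (0x29): sum1=175, sum2=54
  after byte 2 (0x06): sum1=181, sum2=235
  after byte 3 (0x75): sum1=43, sum2=23
  after byte 4 (0x8D): sum1=184, sum2=207
  after byte 5 (0x52): sum1=11, sum2=218
Checksum = sum2·256 + sum1 = 218·256 + 11 = 55819 = 0xDA0B.

DA0B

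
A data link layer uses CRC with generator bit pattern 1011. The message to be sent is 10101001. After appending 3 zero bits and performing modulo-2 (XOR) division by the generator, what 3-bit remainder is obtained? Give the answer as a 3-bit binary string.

111

Append 3 zeros: 10101001000. Divide by 1011 (XOR where the leading bit is 1):
  pos 0: 1010 XOR 1011 = 0001
  pos 3: 1100 XOR 1011 = 0111
  pos 4: 1111 XOR 1011 = 0100
  pos 5: 1000 XOR 1011 = 0011
  pos 7: 1100 XOR 1011 = 0111
Remainder (last 3 bits) = 111. This is the CRC / FCS.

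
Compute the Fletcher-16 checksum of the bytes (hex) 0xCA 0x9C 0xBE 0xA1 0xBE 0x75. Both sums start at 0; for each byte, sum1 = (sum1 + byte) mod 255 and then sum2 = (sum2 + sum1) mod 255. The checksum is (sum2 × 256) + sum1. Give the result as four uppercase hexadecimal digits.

A2FB

Running sums (mod 255):
  after byte 0 (0xCA): sum1=202, sum2=202
  after byte 1 (0x9C): sum1=103, sum2=50
  after byte 2 (0xBE): sum1=38, sum2=88
  after byte 3 (0xA1): sum1=199, sum2=32
  after byte 4 (0xBE): sum1=134, sum2=166
  after byte 5 (0x75): sum1=251, sum2=162
Checksum = sum2·256 + sum1 = 162·256 + 251 = 41723 = 0xA2FB.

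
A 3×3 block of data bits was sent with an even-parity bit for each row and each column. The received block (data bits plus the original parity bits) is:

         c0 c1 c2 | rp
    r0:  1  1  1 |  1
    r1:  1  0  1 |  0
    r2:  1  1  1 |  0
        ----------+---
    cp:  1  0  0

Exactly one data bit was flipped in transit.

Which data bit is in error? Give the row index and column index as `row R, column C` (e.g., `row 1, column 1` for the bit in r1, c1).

row 2, column 2

Recompute each row's even parity and compare to rp:
  r0: data parity 1, sent rp 1 → ok
  r1: data parity 0, sent rp 0 → ok
  r2: data parity 1, sent rp 0 → mismatch
Recompute each column's even parity and compare to cp:
  c0: data parity 1, sent cp 1 → ok
  c1: data parity 0, sent cp 0 → ok
  c2: data parity 1, sent cp 0 → mismatch
Exactly one row (r2) and one column (c2) fail → the flipped bit is at their intersection.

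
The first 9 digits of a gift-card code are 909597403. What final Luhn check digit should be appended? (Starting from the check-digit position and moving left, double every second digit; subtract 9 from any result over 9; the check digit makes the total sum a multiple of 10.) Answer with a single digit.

7

Partial digits right→left: 3 0 4 7 9 5 9 0 9
Double every second digit counting from the check-digit position (so the 1st, 3rd, 5th, ... of the partial from the right).
  doubled (with −9 where >9): 6 8 9 9 9 → sum 41
  kept as-is: 0 7 5 0 → sum 12
Total = 41 + 12 = 53.
Check digit = (10 − (53 mod 10)) mod 10 = 7.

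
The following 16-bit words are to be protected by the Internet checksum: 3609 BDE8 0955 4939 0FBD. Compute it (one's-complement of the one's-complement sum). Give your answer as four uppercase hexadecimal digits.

One's-complement addition (fold any carry out of bit 15 back into bit 0):
  0x3609 + 0xBDE8 = 0x0F3F1
  0xF3F1 + 0x0955 = 0x0FD46
  0xFD46 + 0x4939 = 0x1467F → wrap carry → 0x4680
  0x4680 + 0x0FBD = 0x0563D
One's-complement sum = 0x563D.
Checksum = ~0x563D & 0xFFFF = 0xA9C2.

A9C2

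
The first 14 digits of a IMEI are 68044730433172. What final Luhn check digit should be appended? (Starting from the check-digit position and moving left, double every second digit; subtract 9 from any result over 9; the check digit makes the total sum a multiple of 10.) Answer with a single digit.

Partial digits right→left: 2 7 1 3 3 4 0 3 7 4 4 0 8 6
Double every second digit counting from the check-digit position (so the 1st, 3rd, 5th, ... of the partial from the right).
  doubled (with −9 where >9): 4 2 6 0 5 8 7 → sum 32
  kept as-is: 7 3 4 3 4 0 6 → sum 27
Total = 32 + 27 = 59.
Check digit = (10 − (59 mod 10)) mod 10 = 1.

1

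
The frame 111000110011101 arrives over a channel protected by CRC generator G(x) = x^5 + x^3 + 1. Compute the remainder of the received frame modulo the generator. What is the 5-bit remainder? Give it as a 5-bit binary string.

Modulo-2 division of 111000110011101 by 101001:
  pos 0: 111000 XOR 101001 = 010001
  pos 1: 100011 XOR 101001 = 001010
  pos 3: 101010 XOR 101001 = 000011
  pos 7: 110111 XOR 101001 = 011110
  pos 8: 111100 XOR 101001 = 010101
  pos 9: 101011 XOR 101001 = 000010
Remainder = 00010 (nonzero — an error is detected).

00010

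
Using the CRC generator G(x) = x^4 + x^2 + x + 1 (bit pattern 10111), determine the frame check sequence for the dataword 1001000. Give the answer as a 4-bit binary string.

Append 4 zeros: 10010000000. Divide by 10111 (XOR where the leading bit is 1):
  pos 0: 10010 XOR 10111 = 00101
  pos 2: 10100 XOR 10111 = 00011
  pos 5: 11000 XOR 10111 = 01111
  pos 6: 11110 XOR 10111 = 01001
Remainder (last 4 bits) = 1001. This is the CRC / FCS.

1001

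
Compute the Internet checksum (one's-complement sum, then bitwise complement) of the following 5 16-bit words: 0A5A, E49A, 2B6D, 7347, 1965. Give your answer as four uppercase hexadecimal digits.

58F1

One's-complement addition (fold any carry out of bit 15 back into bit 0):
  0x0A5A + 0xE49A = 0x0EEF4
  0xEEF4 + 0x2B6D = 0x11A61 → wrap carry → 0x1A62
  0x1A62 + 0x7347 = 0x08DA9
  0x8DA9 + 0x1965 = 0x0A70E
One's-complement sum = 0xA70E.
Checksum = ~0xA70E & 0xFFFF = 0x58F1.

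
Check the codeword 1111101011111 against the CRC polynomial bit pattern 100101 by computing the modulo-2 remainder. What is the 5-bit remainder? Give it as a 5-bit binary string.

Modulo-2 division of 1111101011111 by 100101:
  pos 0: 111110 XOR 100101 = 011011
  pos 1: 110111 XOR 100101 = 010010
  pos 2: 100100 XOR 100101 = 000001
  pos 7: 111111 XOR 100101 = 011010
Remainder = 11010 (nonzero — an error is detected).

11010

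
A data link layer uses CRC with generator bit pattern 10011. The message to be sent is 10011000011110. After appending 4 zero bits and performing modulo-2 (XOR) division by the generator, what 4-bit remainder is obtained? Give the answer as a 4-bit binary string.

Append 4 zeros: 100110000111100000. Divide by 10011 (XOR where the leading bit is 1):
  pos 0: 10011 XOR 10011 = 00000
  pos 9: 11110 XOR 10011 = 01101
  pos 10: 11010 XOR 10011 = 01001
  pos 11: 10010 XOR 10011 = 00001
Remainder (last 4 bits) = 0100. This is the CRC / FCS.

0100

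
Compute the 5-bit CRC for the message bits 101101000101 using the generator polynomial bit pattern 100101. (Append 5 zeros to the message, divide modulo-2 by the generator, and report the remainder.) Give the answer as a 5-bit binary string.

01100

Append 5 zeros: 10110100010100000. Divide by 100101 (XOR where the leading bit is 1):
  pos 0: 101101 XOR 100101 = 001000
  pos 2: 100000 XOR 100101 = 000101
  pos 5: 101010 XOR 100101 = 001111
  pos 7: 111110 XOR 100101 = 011011
  pos 8: 110110 XOR 100101 = 010011
  pos 9: 100110 XOR 100101 = 000011
Remainder (last 5 bits) = 01100. This is the CRC / FCS.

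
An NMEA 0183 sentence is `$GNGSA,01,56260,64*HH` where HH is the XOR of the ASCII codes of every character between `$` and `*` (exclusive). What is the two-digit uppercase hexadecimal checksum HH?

44

XOR the ASCII codes of the payload characters:
  'G' = 0x47 → acc = 0x47
  'N' = 0x4E → acc = 0x09
  'G' = 0x47 → acc = 0x4E
  'S' = 0x53 → acc = 0x1D
  'A' = 0x41 → acc = 0x5C
  ',' = 0x2C → acc = 0x70
  '0' = 0x30 → acc = 0x40
  '1' = 0x31 → acc = 0x71
  ',' = 0x2C → acc = 0x5D
  '5' = 0x35 → acc = 0x68
  '6' = 0x36 → acc = 0x5E
  '2' = 0x32 → acc = 0x6C
  '6' = 0x36 → acc = 0x5A
  '0' = 0x30 → acc = 0x6A
  ',' = 0x2C → acc = 0x46
  '6' = 0x36 → acc = 0x70
  '4' = 0x34 → acc = 0x44
Checksum = 0x44.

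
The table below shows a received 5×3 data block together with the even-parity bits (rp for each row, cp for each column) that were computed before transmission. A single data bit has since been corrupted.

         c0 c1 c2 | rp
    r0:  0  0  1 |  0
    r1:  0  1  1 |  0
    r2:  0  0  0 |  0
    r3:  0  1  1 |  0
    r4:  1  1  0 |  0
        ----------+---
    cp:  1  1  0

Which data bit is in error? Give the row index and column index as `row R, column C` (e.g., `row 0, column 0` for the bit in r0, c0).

Recompute each row's even parity and compare to rp:
  r0: data parity 1, sent rp 0 → mismatch
  r1: data parity 0, sent rp 0 → ok
  r2: data parity 0, sent rp 0 → ok
  r3: data parity 0, sent rp 0 → ok
  r4: data parity 0, sent rp 0 → ok
Recompute each column's even parity and compare to cp:
  c0: data parity 1, sent cp 1 → ok
  c1: data parity 1, sent cp 1 → ok
  c2: data parity 1, sent cp 0 → mismatch
Exactly one row (r0) and one column (c2) fail → the flipped bit is at their intersection.

row 0, column 2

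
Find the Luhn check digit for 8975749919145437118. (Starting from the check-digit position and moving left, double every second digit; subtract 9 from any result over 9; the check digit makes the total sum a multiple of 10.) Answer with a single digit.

2

Partial digits right→left: 8 1 1 7 3 4 5 4 1 9 1 9 9 4 7 5 7 9 8
Double every second digit counting from the check-digit position (so the 1st, 3rd, 5th, ... of the partial from the right).
  doubled (with −9 where >9): 7 2 6 1 2 2 9 5 5 7 → sum 46
  kept as-is: 1 7 4 4 9 9 4 5 9 → sum 52
Total = 46 + 52 = 98.
Check digit = (10 − (98 mod 10)) mod 10 = 2.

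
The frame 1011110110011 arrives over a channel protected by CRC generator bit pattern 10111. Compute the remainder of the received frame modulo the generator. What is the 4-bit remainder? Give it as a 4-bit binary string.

Modulo-2 division of 1011110110011 by 10111:
  pos 0: 10111 XOR 10111 = 00000
  pos 5: 10110 XOR 10111 = 00001
Remainder = 1011 (nonzero — an error is detected).

1011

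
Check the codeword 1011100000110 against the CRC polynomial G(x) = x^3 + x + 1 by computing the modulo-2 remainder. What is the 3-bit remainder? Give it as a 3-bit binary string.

Modulo-2 division of 1011100000110 by 1011:
  pos 0: 1011 XOR 1011 = 0000
  pos 4: 1000 XOR 1011 = 0011
  pos 6: 1100 XOR 1011 = 0111
  pos 7: 1111 XOR 1011 = 0100
  pos 8: 1001 XOR 1011 = 0010
Remainder = 100 (nonzero — an error is detected).

100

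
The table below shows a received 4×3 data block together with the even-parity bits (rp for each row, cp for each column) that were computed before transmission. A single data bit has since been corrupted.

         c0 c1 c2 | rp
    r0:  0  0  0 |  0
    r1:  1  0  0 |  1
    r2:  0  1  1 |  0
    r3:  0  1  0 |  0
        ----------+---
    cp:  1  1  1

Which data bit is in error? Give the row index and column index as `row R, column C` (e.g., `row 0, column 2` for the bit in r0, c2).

row 3, column 1

Recompute each row's even parity and compare to rp:
  r0: data parity 0, sent rp 0 → ok
  r1: data parity 1, sent rp 1 → ok
  r2: data parity 0, sent rp 0 → ok
  r3: data parity 1, sent rp 0 → mismatch
Recompute each column's even parity and compare to cp:
  c0: data parity 1, sent cp 1 → ok
  c1: data parity 0, sent cp 1 → mismatch
  c2: data parity 1, sent cp 1 → ok
Exactly one row (r3) and one column (c1) fail → the flipped bit is at their intersection.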